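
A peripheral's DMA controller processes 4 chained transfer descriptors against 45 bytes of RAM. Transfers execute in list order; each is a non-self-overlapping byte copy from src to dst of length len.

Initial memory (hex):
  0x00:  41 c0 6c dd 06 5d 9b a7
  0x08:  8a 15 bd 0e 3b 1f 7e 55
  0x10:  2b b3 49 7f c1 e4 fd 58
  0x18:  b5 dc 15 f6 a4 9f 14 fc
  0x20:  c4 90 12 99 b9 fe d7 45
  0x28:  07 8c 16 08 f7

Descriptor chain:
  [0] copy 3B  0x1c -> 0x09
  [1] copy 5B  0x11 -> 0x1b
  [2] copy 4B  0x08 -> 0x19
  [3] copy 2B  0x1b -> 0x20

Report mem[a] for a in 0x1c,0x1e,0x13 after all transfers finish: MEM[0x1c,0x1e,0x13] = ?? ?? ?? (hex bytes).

MEM[0x1c,0x1e,0x13] = 14 c1 7f

  after D0: wrote 3B at 0x09 = a49f14
  after D1: wrote 5B at 0x1b = b3497fc1e4
  after D2: wrote 4B at 0x19 = 8aa49f14
  after D3: wrote 2B at 0x20 = 9f14
query mem[0x1c]=0x14, mem[0x1e]=0xc1, mem[0x13]=0x7f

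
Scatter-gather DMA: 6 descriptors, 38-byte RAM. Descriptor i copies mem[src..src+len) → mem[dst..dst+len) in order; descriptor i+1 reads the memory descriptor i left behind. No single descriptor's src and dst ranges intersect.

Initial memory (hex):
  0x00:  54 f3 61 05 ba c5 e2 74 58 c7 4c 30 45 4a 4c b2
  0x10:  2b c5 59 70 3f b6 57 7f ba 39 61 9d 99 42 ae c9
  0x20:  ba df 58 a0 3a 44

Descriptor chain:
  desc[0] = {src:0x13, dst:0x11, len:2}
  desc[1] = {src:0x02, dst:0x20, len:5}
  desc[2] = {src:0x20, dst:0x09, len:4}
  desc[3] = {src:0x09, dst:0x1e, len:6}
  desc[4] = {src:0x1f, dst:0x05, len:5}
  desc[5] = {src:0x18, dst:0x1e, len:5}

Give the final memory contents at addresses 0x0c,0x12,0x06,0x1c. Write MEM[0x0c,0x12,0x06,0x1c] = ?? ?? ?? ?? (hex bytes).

D0: mem[0x11..0x12] <- [70 3f]
D1: mem[0x20..0x24] <- [61 05 ba c5 e2]
D2: mem[0x09..0x0c] <- [61 05 ba c5]
D3: mem[0x1e..0x23] <- [61 05 ba c5 4a 4c]
D4: mem[0x05..0x09] <- [05 ba c5 4a 4c]
D5: mem[0x1e..0x22] <- [ba 39 61 9d 99]
query mem[0x0c]=0xc5, mem[0x12]=0x3f, mem[0x06]=0xba, mem[0x1c]=0x99

MEM[0x0c,0x12,0x06,0x1c] = c5 3f ba 99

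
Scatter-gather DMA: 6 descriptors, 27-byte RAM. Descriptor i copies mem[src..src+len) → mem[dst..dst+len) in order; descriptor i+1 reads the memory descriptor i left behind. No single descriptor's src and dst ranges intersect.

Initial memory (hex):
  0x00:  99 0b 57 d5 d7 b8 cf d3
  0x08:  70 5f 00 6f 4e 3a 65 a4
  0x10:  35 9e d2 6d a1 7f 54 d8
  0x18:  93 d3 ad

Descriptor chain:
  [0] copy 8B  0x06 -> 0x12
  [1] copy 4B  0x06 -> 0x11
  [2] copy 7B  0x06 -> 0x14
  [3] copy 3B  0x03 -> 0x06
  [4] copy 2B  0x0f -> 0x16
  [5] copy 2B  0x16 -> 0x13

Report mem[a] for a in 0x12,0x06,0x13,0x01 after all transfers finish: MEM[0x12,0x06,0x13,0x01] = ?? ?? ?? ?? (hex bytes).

D0: mem[0x12..0x19] <- [cf d3 70 5f 00 6f 4e 3a]
D1: mem[0x11..0x14] <- [cf d3 70 5f]
D2: mem[0x14..0x1a] <- [cf d3 70 5f 00 6f 4e]
D3: mem[0x06..0x08] <- [d5 d7 b8]
D4: mem[0x16..0x17] <- [a4 35]
D5: mem[0x13..0x14] <- [a4 35]
query mem[0x12]=0xd3, mem[0x06]=0xd5, mem[0x13]=0xa4, mem[0x01]=0x0b

MEM[0x12,0x06,0x13,0x01] = d3 d5 a4 0b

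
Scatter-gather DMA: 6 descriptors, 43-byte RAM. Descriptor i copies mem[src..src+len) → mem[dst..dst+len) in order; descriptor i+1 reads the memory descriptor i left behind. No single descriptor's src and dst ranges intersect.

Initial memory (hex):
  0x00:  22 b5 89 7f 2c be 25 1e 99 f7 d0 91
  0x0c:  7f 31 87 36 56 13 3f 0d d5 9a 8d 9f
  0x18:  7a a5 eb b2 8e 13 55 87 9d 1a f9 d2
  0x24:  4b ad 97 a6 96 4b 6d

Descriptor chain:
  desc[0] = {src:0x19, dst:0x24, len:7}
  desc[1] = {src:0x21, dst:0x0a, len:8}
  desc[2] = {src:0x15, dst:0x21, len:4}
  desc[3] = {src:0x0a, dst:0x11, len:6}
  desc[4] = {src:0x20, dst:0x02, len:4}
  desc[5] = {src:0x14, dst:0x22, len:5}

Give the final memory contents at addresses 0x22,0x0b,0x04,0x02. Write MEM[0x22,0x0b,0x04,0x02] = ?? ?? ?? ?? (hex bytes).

D0: mem[0x24..0x2a] <- [a5 eb b2 8e 13 55 87]
D1: mem[0x0a..0x11] <- [1a f9 d2 a5 eb b2 8e 13]
D2: mem[0x21..0x24] <- [9a 8d 9f 7a]
D3: mem[0x11..0x16] <- [1a f9 d2 a5 eb b2]
D4: mem[0x02..0x05] <- [9d 9a 8d 9f]
D5: mem[0x22..0x26] <- [a5 eb b2 9f 7a]
query mem[0x22]=0xa5, mem[0x0b]=0xf9, mem[0x04]=0x8d, mem[0x02]=0x9d

MEM[0x22,0x0b,0x04,0x02] = a5 f9 8d 9d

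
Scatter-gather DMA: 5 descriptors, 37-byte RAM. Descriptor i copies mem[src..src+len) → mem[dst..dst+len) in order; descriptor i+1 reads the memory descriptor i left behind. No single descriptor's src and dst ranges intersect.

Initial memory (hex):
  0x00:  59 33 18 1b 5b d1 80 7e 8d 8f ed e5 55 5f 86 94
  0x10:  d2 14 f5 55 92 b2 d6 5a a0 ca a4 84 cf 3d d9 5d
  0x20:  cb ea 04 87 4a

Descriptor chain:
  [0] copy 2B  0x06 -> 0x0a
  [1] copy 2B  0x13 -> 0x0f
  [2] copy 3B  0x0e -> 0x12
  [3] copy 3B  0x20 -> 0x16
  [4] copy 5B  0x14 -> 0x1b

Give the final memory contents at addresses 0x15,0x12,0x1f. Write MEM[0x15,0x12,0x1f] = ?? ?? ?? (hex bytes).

D0: mem[0x0a..0x0b] <- [80 7e]
D1: mem[0x0f..0x10] <- [55 92]
D2: mem[0x12..0x14] <- [86 55 92]
D3: mem[0x16..0x18] <- [cb ea 04]
D4: mem[0x1b..0x1f] <- [92 b2 cb ea 04]
query mem[0x15]=0xb2, mem[0x12]=0x86, mem[0x1f]=0x04

MEM[0x15,0x12,0x1f] = b2 86 04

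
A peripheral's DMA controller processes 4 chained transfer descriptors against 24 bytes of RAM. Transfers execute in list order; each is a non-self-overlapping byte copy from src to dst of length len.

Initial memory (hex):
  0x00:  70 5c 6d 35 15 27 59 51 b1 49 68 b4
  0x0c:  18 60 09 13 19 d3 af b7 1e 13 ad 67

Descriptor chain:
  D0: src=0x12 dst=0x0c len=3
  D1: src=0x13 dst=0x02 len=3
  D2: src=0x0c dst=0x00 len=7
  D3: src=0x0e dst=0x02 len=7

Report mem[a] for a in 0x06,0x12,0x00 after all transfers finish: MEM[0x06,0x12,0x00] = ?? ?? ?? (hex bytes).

  after D0: wrote 3B at 0x0c = afb71e
  after D1: wrote 3B at 0x02 = b71e13
  after D2: wrote 7B at 0x00 = afb71e1319d3af
  after D3: wrote 7B at 0x02 = 1e1319d3afb71e
query mem[0x06]=0xaf, mem[0x12]=0xaf, mem[0x00]=0xaf

MEM[0x06,0x12,0x00] = af af af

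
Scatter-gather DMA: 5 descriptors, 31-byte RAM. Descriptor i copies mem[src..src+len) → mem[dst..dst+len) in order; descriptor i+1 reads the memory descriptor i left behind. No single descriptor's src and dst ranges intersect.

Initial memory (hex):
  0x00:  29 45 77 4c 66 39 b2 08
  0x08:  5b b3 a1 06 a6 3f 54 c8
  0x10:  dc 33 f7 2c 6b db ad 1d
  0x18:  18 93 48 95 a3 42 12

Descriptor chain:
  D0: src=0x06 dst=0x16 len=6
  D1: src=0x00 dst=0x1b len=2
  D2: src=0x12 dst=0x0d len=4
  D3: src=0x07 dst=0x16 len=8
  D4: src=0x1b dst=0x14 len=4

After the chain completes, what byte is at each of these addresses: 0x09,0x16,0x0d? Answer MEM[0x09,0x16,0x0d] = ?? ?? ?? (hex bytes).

[0] 0x06->0x16 len=6 : b2 08 5b b3 a1 06
[1] 0x00->0x1b len=2 : 29 45
[2] 0x12->0x0d len=4 : f7 2c 6b db
[3] 0x07->0x16 len=8 : 08 5b b3 a1 06 a6 f7 2c
[4] 0x1b->0x14 len=4 : a6 f7 2c 12
query mem[0x09]=0xb3, mem[0x16]=0x2c, mem[0x0d]=0xf7

MEM[0x09,0x16,0x0d] = b3 2c f7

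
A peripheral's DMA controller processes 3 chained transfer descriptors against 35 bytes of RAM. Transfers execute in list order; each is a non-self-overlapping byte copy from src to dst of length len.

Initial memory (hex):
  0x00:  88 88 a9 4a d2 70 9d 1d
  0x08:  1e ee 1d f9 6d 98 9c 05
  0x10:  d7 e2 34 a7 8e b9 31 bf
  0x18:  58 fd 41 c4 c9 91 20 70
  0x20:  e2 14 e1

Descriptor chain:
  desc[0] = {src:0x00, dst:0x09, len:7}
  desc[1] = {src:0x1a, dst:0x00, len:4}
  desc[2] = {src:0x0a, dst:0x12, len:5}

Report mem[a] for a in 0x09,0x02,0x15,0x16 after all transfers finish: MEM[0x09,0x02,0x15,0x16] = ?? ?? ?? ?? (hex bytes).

  after D0: wrote 7B at 0x09 = 8888a94ad2709d
  after D1: wrote 4B at 0x00 = 41c4c991
  after D2: wrote 5B at 0x12 = 88a94ad270
query mem[0x09]=0x88, mem[0x02]=0xc9, mem[0x15]=0xd2, mem[0x16]=0x70

MEM[0x09,0x02,0x15,0x16] = 88 c9 d2 70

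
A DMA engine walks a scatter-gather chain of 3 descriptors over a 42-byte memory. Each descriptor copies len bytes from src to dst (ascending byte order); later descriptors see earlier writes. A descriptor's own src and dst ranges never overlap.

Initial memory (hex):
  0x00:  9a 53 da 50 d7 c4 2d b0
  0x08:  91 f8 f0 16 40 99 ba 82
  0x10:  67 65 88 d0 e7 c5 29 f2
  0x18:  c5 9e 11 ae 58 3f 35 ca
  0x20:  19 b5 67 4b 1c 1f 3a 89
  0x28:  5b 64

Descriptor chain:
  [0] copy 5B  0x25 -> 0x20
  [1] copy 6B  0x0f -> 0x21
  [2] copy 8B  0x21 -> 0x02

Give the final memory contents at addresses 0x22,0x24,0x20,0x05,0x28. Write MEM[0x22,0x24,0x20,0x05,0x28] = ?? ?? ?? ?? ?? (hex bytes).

D0: mem[0x20..0x24] <- [1f 3a 89 5b 64]
D1: mem[0x21..0x26] <- [82 67 65 88 d0 e7]
D2: mem[0x02..0x09] <- [82 67 65 88 d0 e7 89 5b]
query mem[0x22]=0x67, mem[0x24]=0x88, mem[0x20]=0x1f, mem[0x05]=0x88, mem[0x28]=0x5b

MEM[0x22,0x24,0x20,0x05,0x28] = 67 88 1f 88 5b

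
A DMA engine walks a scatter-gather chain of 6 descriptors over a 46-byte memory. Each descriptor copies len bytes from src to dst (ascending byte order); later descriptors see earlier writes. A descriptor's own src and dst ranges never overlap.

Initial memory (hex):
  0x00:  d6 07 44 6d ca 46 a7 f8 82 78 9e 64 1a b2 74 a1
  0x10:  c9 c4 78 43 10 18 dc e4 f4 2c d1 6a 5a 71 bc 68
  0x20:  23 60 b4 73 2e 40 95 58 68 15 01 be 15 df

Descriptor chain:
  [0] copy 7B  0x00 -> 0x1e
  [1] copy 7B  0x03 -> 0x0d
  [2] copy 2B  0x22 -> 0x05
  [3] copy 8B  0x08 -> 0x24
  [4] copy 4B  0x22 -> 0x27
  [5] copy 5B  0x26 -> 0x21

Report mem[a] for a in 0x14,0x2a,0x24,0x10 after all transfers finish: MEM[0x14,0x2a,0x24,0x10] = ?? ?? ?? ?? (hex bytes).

D0: mem[0x1e..0x24] <- [d6 07 44 6d ca 46 a7]
D1: mem[0x0d..0x13] <- [6d ca 46 a7 f8 82 78]
D2: mem[0x05..0x06] <- [ca 46]
D3: mem[0x24..0x2b] <- [82 78 9e 64 1a 6d ca 46]
D4: mem[0x27..0x2a] <- [ca 46 82 78]
D5: mem[0x21..0x25] <- [9e ca 46 82 78]
query mem[0x14]=0x10, mem[0x2a]=0x78, mem[0x24]=0x82, mem[0x10]=0xa7

MEM[0x14,0x2a,0x24,0x10] = 10 78 82 a7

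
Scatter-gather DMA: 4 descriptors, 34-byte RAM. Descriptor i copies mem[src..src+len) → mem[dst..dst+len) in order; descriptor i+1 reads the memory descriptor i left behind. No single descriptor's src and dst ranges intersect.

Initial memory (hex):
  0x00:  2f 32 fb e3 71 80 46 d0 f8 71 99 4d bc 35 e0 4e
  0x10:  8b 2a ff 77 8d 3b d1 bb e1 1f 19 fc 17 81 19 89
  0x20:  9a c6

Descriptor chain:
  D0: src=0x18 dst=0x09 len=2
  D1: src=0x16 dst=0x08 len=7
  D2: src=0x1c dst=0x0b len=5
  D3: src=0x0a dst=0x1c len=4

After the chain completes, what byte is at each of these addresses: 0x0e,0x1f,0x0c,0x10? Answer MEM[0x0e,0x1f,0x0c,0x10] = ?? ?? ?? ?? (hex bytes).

MEM[0x0e,0x1f,0x0c,0x10] = 89 19 81 8b

#0 dst[0x09+2] := {0xe1,0x1f}
#1 dst[0x08+7] := {0xd1,0xbb,0xe1,0x1f,0x19,0xfc,0x17}
#2 dst[0x0b+5] := {0x17,0x81,0x19,0x89,0x9a}
#3 dst[0x1c+4] := {0xe1,0x17,0x81,0x19}
query mem[0x0e]=0x89, mem[0x1f]=0x19, mem[0x0c]=0x81, mem[0x10]=0x8b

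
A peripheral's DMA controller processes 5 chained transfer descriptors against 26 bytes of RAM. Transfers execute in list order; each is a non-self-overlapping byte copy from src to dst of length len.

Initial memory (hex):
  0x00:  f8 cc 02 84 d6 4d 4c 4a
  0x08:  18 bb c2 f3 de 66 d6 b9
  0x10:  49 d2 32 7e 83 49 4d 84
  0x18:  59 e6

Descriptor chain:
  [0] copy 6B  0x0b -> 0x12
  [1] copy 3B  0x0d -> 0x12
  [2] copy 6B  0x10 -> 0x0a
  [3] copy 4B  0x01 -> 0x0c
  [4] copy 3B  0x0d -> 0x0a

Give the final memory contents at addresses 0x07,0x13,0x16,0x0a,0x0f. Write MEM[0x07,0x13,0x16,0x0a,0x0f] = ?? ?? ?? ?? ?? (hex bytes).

[0] 0x0b->0x12 len=6 : f3 de 66 d6 b9 49
[1] 0x0d->0x12 len=3 : 66 d6 b9
[2] 0x10->0x0a len=6 : 49 d2 66 d6 b9 d6
[3] 0x01->0x0c len=4 : cc 02 84 d6
[4] 0x0d->0x0a len=3 : 02 84 d6
query mem[0x07]=0x4a, mem[0x13]=0xd6, mem[0x16]=0xb9, mem[0x0a]=0x02, mem[0x0f]=0xd6

MEM[0x07,0x13,0x16,0x0a,0x0f] = 4a d6 b9 02 d6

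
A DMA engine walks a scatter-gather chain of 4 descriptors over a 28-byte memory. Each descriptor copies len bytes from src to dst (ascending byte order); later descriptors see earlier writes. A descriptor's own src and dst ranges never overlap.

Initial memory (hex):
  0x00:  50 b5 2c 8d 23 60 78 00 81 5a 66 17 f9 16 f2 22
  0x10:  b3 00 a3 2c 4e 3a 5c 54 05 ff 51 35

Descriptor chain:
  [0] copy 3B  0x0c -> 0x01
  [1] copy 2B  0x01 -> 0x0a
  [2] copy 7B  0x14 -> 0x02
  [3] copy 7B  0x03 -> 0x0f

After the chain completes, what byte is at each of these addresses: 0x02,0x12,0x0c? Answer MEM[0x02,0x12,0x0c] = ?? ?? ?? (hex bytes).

MEM[0x02,0x12,0x0c] = 4e 05 f9

D0: mem[0x01..0x03] <- [f9 16 f2]
D1: mem[0x0a..0x0b] <- [f9 16]
D2: mem[0x02..0x08] <- [4e 3a 5c 54 05 ff 51]
D3: mem[0x0f..0x15] <- [3a 5c 54 05 ff 51 5a]
query mem[0x02]=0x4e, mem[0x12]=0x05, mem[0x0c]=0xf9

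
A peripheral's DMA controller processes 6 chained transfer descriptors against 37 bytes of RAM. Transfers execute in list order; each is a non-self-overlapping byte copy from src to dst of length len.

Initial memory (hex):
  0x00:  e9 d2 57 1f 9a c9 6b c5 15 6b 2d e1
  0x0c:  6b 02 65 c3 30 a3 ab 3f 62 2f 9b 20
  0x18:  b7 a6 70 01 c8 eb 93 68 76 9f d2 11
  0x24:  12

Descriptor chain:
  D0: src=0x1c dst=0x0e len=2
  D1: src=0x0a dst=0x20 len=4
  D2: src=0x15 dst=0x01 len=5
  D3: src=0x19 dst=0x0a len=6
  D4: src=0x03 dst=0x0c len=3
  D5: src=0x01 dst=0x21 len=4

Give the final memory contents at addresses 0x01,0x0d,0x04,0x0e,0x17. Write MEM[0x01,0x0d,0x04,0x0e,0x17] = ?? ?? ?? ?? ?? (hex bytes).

[0] 0x1c->0x0e len=2 : c8 eb
[1] 0x0a->0x20 len=4 : 2d e1 6b 02
[2] 0x15->0x01 len=5 : 2f 9b 20 b7 a6
[3] 0x19->0x0a len=6 : a6 70 01 c8 eb 93
[4] 0x03->0x0c len=3 : 20 b7 a6
[5] 0x01->0x21 len=4 : 2f 9b 20 b7
query mem[0x01]=0x2f, mem[0x0d]=0xb7, mem[0x04]=0xb7, mem[0x0e]=0xa6, mem[0x17]=0x20

MEM[0x01,0x0d,0x04,0x0e,0x17] = 2f b7 b7 a6 20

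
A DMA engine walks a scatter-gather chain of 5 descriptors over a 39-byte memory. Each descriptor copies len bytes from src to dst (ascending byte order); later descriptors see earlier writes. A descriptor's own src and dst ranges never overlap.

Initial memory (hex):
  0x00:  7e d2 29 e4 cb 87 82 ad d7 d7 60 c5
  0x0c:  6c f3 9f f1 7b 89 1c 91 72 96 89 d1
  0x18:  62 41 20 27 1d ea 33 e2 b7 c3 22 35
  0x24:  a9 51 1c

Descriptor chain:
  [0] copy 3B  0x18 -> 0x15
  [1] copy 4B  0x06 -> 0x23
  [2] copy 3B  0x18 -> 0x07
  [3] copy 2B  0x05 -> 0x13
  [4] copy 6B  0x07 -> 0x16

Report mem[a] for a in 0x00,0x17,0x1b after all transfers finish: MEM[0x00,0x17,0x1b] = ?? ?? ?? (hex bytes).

MEM[0x00,0x17,0x1b] = 7e 41 6c

#0 dst[0x15+3] := {0x62,0x41,0x20}
#1 dst[0x23+4] := {0x82,0xad,0xd7,0xd7}
#2 dst[0x07+3] := {0x62,0x41,0x20}
#3 dst[0x13+2] := {0x87,0x82}
#4 dst[0x16+6] := {0x62,0x41,0x20,0x60,0xc5,0x6c}
query mem[0x00]=0x7e, mem[0x17]=0x41, mem[0x1b]=0x6c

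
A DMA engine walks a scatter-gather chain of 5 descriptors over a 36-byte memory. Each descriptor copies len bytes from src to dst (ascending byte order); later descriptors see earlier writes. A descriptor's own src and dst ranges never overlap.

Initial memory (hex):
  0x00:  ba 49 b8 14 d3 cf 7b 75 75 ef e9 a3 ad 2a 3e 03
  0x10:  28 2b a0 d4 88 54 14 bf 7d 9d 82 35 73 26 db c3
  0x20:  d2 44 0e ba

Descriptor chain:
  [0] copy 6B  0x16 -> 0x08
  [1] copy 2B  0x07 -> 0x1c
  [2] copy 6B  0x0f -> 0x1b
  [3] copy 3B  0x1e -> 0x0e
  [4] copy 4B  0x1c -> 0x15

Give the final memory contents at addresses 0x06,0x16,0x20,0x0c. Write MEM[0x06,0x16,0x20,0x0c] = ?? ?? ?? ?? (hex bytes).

  after D0: wrote 6B at 0x08 = 14bf7d9d8235
  after D1: wrote 2B at 0x1c = 7514
  after D2: wrote 6B at 0x1b = 03282ba0d488
  after D3: wrote 3B at 0x0e = a0d488
  after D4: wrote 4B at 0x15 = 282ba0d4
query mem[0x06]=0x7b, mem[0x16]=0x2b, mem[0x20]=0x88, mem[0x0c]=0x82

MEM[0x06,0x16,0x20,0x0c] = 7b 2b 88 82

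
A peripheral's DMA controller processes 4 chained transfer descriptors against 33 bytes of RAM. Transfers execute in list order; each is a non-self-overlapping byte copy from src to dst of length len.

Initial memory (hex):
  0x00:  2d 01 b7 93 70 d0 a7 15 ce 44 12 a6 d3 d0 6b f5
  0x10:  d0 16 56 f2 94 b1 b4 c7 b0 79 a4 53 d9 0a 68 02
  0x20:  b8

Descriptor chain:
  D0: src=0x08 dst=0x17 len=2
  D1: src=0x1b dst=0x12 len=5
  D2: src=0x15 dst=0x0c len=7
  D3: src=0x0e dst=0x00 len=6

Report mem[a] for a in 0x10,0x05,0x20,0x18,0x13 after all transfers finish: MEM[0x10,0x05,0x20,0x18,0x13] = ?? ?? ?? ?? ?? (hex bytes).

MEM[0x10,0x05,0x20,0x18,0x13] = 79 d9 b8 44 d9

D0: mem[0x17..0x18] <- [ce 44]
D1: mem[0x12..0x16] <- [53 d9 0a 68 02]
D2: mem[0x0c..0x12] <- [68 02 ce 44 79 a4 53]
D3: mem[0x00..0x05] <- [ce 44 79 a4 53 d9]
query mem[0x10]=0x79, mem[0x05]=0xd9, mem[0x20]=0xb8, mem[0x18]=0x44, mem[0x13]=0xd9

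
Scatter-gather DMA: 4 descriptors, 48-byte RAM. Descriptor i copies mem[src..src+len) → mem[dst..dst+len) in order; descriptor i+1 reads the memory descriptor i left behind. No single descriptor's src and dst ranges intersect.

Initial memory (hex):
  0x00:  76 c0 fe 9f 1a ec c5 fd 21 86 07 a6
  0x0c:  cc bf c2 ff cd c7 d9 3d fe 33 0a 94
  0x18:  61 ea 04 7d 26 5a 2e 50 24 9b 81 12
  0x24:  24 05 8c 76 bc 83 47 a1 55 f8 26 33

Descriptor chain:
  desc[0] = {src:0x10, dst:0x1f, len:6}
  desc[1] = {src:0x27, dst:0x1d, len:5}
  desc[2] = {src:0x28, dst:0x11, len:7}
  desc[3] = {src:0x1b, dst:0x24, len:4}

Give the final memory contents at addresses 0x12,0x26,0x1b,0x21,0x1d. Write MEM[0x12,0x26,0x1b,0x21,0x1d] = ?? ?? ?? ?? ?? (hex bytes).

  after D0: wrote 6B at 0x1f = cdc7d93dfe33
  after D1: wrote 5B at 0x1d = 76bc8347a1
  after D2: wrote 7B at 0x11 = bc8347a155f826
  after D3: wrote 4B at 0x24 = 7d2676bc
query mem[0x12]=0x83, mem[0x26]=0x76, mem[0x1b]=0x7d, mem[0x21]=0xa1, mem[0x1d]=0x76

MEM[0x12,0x26,0x1b,0x21,0x1d] = 83 76 7d a1 76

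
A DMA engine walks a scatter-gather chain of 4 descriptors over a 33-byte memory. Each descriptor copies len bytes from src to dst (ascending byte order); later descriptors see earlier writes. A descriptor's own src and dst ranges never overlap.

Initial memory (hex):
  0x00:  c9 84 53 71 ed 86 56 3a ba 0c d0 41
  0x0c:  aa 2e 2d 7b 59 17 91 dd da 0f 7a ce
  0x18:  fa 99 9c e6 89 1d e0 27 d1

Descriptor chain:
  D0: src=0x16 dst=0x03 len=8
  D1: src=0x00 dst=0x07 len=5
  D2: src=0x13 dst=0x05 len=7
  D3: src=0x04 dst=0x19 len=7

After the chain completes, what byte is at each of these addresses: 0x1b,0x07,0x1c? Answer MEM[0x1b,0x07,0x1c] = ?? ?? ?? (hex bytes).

MEM[0x1b,0x07,0x1c] = da 0f 0f

  after D0: wrote 8B at 0x03 = 7acefa999ce6891d
  after D1: wrote 5B at 0x07 = c984537ace
  after D2: wrote 7B at 0x05 = ddda0f7acefa99
  after D3: wrote 7B at 0x19 = ceddda0f7acefa
query mem[0x1b]=0xda, mem[0x07]=0x0f, mem[0x1c]=0x0f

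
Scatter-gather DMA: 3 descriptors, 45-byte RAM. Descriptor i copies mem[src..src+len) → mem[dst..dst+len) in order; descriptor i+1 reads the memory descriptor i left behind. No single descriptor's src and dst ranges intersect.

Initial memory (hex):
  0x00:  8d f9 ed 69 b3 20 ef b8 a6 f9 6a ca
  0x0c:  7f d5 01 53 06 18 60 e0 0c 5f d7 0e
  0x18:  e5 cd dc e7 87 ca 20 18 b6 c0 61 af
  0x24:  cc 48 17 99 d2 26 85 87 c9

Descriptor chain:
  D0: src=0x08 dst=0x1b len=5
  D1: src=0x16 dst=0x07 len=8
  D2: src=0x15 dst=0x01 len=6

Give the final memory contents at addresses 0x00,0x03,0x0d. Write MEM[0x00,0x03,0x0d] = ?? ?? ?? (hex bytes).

  after D0: wrote 5B at 0x1b = a6f96aca7f
  after D1: wrote 8B at 0x07 = d70ee5cddca6f96a
  after D2: wrote 6B at 0x01 = 5fd70ee5cddc
query mem[0x00]=0x8d, mem[0x03]=0x0e, mem[0x0d]=0xf9

MEM[0x00,0x03,0x0d] = 8d 0e f9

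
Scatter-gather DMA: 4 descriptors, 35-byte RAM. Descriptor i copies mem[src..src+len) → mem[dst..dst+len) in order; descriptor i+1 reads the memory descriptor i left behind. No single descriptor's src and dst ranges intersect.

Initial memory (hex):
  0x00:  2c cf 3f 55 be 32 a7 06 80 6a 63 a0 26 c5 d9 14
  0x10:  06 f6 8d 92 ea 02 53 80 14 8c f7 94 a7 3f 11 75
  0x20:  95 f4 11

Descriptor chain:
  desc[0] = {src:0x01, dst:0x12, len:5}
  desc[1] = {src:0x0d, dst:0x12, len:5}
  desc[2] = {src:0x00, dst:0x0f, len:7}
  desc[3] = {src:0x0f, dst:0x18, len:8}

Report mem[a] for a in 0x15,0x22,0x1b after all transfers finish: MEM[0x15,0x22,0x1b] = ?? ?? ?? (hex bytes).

MEM[0x15,0x22,0x1b] = a7 11 55

D0: mem[0x12..0x16] <- [cf 3f 55 be 32]
D1: mem[0x12..0x16] <- [c5 d9 14 06 f6]
D2: mem[0x0f..0x15] <- [2c cf 3f 55 be 32 a7]
D3: mem[0x18..0x1f] <- [2c cf 3f 55 be 32 a7 f6]
query mem[0x15]=0xa7, mem[0x22]=0x11, mem[0x1b]=0x55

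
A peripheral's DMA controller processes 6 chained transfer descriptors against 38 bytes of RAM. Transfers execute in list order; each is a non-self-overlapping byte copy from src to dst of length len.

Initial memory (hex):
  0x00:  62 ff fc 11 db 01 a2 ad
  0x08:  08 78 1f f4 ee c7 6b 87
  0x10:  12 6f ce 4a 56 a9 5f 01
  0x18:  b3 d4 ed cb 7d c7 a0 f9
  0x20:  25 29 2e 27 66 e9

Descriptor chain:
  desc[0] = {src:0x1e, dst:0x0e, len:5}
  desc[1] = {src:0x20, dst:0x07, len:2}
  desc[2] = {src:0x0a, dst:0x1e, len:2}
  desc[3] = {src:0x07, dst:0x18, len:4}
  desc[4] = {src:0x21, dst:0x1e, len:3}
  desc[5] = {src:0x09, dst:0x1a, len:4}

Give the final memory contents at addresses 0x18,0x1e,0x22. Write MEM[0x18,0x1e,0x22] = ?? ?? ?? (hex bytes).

MEM[0x18,0x1e,0x22] = 25 29 2e

D0: mem[0x0e..0x12] <- [a0 f9 25 29 2e]
D1: mem[0x07..0x08] <- [25 29]
D2: mem[0x1e..0x1f] <- [1f f4]
D3: mem[0x18..0x1b] <- [25 29 78 1f]
D4: mem[0x1e..0x20] <- [29 2e 27]
D5: mem[0x1a..0x1d] <- [78 1f f4 ee]
query mem[0x18]=0x25, mem[0x1e]=0x29, mem[0x22]=0x2e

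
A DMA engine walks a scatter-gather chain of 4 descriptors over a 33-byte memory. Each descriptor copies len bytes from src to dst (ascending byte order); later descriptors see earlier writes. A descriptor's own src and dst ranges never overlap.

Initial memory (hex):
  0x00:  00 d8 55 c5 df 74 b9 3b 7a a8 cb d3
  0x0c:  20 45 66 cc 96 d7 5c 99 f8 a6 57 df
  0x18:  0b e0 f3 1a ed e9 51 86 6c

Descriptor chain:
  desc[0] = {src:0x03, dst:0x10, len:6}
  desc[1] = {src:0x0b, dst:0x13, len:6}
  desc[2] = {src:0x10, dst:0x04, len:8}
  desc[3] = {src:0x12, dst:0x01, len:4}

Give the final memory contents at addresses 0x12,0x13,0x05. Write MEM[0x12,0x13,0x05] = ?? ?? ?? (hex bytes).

[0] 0x03->0x10 len=6 : c5 df 74 b9 3b 7a
[1] 0x0b->0x13 len=6 : d3 20 45 66 cc c5
[2] 0x10->0x04 len=8 : c5 df 74 d3 20 45 66 cc
[3] 0x12->0x01 len=4 : 74 d3 20 45
query mem[0x12]=0x74, mem[0x13]=0xd3, mem[0x05]=0xdf

MEM[0x12,0x13,0x05] = 74 d3 df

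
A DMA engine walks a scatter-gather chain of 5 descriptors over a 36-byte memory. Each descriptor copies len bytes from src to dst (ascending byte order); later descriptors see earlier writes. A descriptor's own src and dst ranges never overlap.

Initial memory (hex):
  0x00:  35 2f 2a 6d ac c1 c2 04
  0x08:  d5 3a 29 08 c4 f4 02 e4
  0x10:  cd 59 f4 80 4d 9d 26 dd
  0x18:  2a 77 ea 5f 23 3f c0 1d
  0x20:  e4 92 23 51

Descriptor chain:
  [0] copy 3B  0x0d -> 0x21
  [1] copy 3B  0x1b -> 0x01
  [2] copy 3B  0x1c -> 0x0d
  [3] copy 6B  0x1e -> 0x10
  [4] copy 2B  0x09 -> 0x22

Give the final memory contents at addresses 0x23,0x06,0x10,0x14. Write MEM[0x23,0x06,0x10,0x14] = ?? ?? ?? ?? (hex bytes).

  after D0: wrote 3B at 0x21 = f402e4
  after D1: wrote 3B at 0x01 = 5f233f
  after D2: wrote 3B at 0x0d = 233fc0
  after D3: wrote 6B at 0x10 = c01de4f402e4
  after D4: wrote 2B at 0x22 = 3a29
query mem[0x23]=0x29, mem[0x06]=0xc2, mem[0x10]=0xc0, mem[0x14]=0x02

MEM[0x23,0x06,0x10,0x14] = 29 c2 c0 02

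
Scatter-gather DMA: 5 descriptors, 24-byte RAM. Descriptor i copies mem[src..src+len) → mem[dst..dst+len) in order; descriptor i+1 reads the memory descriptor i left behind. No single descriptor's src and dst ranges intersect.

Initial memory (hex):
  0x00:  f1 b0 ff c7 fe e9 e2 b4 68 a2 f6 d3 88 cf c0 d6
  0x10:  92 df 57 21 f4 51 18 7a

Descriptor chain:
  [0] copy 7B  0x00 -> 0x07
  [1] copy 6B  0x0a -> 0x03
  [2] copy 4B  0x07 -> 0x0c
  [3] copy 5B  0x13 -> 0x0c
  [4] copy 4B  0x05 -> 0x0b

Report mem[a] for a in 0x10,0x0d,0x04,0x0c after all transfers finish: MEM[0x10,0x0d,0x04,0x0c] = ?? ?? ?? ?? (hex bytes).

MEM[0x10,0x0d,0x04,0x0c] = 7a c0 fe e2

#0 dst[0x07+7] := {0xf1,0xb0,0xff,0xc7,0xfe,0xe9,0xe2}
#1 dst[0x03+6] := {0xc7,0xfe,0xe9,0xe2,0xc0,0xd6}
#2 dst[0x0c+4] := {0xc0,0xd6,0xff,0xc7}
#3 dst[0x0c+5] := {0x21,0xf4,0x51,0x18,0x7a}
#4 dst[0x0b+4] := {0xe9,0xe2,0xc0,0xd6}
query mem[0x10]=0x7a, mem[0x0d]=0xc0, mem[0x04]=0xfe, mem[0x0c]=0xe2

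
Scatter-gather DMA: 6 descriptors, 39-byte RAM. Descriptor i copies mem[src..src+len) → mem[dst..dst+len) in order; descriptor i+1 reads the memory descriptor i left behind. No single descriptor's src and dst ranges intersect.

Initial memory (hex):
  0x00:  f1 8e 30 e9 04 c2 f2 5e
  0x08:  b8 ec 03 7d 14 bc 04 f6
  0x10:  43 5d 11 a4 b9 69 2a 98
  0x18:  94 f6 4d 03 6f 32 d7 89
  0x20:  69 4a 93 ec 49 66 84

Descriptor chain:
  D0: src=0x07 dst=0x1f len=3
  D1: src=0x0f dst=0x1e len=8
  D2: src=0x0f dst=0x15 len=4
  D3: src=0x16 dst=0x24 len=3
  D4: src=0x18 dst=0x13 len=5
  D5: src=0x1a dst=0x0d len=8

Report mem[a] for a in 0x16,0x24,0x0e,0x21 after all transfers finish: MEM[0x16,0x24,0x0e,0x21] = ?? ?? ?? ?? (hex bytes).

#0 dst[0x1f+3] := {0x5e,0xb8,0xec}
#1 dst[0x1e+8] := {0xf6,0x43,0x5d,0x11,0xa4,0xb9,0x69,0x2a}
#2 dst[0x15+4] := {0xf6,0x43,0x5d,0x11}
#3 dst[0x24+3] := {0x43,0x5d,0x11}
#4 dst[0x13+5] := {0x11,0xf6,0x4d,0x03,0x6f}
#5 dst[0x0d+8] := {0x4d,0x03,0x6f,0x32,0xf6,0x43,0x5d,0x11}
query mem[0x16]=0x03, mem[0x24]=0x43, mem[0x0e]=0x03, mem[0x21]=0x11

MEM[0x16,0x24,0x0e,0x21] = 03 43 03 11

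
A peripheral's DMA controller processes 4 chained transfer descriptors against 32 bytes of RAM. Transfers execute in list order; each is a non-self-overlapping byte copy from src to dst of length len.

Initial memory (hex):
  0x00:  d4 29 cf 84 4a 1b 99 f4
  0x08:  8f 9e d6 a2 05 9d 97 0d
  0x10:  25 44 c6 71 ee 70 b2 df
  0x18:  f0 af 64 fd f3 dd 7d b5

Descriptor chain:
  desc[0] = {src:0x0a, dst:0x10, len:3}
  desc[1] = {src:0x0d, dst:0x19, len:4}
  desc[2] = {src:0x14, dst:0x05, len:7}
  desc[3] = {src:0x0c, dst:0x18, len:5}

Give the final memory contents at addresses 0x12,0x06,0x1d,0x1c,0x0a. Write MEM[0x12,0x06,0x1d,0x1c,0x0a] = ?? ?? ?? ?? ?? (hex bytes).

MEM[0x12,0x06,0x1d,0x1c,0x0a] = 05 70 dd d6 9d

[0] 0x0a->0x10 len=3 : d6 a2 05
[1] 0x0d->0x19 len=4 : 9d 97 0d d6
[2] 0x14->0x05 len=7 : ee 70 b2 df f0 9d 97
[3] 0x0c->0x18 len=5 : 05 9d 97 0d d6
query mem[0x12]=0x05, mem[0x06]=0x70, mem[0x1d]=0xdd, mem[0x1c]=0xd6, mem[0x0a]=0x9d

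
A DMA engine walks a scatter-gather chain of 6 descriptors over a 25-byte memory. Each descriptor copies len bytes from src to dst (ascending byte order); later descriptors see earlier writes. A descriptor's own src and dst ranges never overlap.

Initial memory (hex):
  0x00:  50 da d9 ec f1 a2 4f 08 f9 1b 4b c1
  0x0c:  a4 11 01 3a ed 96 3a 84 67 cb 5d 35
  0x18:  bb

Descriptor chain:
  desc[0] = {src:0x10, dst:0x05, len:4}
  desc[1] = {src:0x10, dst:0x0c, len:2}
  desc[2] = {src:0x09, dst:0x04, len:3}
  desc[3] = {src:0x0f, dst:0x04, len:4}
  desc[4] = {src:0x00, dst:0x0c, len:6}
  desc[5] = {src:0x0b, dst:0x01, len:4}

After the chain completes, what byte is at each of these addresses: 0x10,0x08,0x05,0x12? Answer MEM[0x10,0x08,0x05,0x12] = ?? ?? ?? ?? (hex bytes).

[0] 0x10->0x05 len=4 : ed 96 3a 84
[1] 0x10->0x0c len=2 : ed 96
[2] 0x09->0x04 len=3 : 1b 4b c1
[3] 0x0f->0x04 len=4 : 3a ed 96 3a
[4] 0x00->0x0c len=6 : 50 da d9 ec 3a ed
[5] 0x0b->0x01 len=4 : c1 50 da d9
query mem[0x10]=0x3a, mem[0x08]=0x84, mem[0x05]=0xed, mem[0x12]=0x3a

MEM[0x10,0x08,0x05,0x12] = 3a 84 ed 3a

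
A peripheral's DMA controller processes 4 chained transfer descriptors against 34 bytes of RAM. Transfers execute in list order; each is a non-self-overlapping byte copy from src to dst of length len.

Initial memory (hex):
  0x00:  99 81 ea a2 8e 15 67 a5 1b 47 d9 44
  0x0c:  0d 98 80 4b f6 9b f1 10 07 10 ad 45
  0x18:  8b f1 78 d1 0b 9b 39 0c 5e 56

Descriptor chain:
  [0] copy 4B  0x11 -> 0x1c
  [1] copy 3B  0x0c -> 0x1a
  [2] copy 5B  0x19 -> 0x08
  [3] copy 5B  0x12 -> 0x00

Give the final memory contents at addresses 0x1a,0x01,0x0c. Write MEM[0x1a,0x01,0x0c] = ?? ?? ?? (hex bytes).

MEM[0x1a,0x01,0x0c] = 0d 10 f1

D0: mem[0x1c..0x1f] <- [9b f1 10 07]
D1: mem[0x1a..0x1c] <- [0d 98 80]
D2: mem[0x08..0x0c] <- [f1 0d 98 80 f1]
D3: mem[0x00..0x04] <- [f1 10 07 10 ad]
query mem[0x1a]=0x0d, mem[0x01]=0x10, mem[0x0c]=0xf1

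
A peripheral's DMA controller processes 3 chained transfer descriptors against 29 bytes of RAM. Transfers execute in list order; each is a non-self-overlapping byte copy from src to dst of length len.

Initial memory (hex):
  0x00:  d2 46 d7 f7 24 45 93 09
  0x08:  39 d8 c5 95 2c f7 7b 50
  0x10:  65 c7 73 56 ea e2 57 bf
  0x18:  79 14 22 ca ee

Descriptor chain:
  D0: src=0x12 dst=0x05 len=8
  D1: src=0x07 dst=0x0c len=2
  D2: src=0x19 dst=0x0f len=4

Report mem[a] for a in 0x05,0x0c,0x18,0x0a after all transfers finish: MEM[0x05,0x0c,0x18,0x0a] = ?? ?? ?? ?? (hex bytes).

MEM[0x05,0x0c,0x18,0x0a] = 73 ea 79 bf

D0: mem[0x05..0x0c] <- [73 56 ea e2 57 bf 79 14]
D1: mem[0x0c..0x0d] <- [ea e2]
D2: mem[0x0f..0x12] <- [14 22 ca ee]
query mem[0x05]=0x73, mem[0x0c]=0xea, mem[0x18]=0x79, mem[0x0a]=0xbf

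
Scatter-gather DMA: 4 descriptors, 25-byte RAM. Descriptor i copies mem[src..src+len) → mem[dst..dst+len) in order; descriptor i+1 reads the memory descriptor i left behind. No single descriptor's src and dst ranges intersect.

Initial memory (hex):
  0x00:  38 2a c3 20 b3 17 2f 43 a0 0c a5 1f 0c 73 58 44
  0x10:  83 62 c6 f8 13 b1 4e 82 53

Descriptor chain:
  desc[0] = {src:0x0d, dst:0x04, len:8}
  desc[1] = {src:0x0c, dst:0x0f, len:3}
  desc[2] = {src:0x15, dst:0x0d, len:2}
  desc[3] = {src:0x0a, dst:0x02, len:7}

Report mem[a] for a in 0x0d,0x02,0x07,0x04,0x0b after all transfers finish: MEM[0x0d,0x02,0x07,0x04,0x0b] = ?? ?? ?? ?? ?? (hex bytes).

#0 dst[0x04+8] := {0x73,0x58,0x44,0x83,0x62,0xc6,0xf8,0x13}
#1 dst[0x0f+3] := {0x0c,0x73,0x58}
#2 dst[0x0d+2] := {0xb1,0x4e}
#3 dst[0x02+7] := {0xf8,0x13,0x0c,0xb1,0x4e,0x0c,0x73}
query mem[0x0d]=0xb1, mem[0x02]=0xf8, mem[0x07]=0x0c, mem[0x04]=0x0c, mem[0x0b]=0x13

MEM[0x0d,0x02,0x07,0x04,0x0b] = b1 f8 0c 0c 13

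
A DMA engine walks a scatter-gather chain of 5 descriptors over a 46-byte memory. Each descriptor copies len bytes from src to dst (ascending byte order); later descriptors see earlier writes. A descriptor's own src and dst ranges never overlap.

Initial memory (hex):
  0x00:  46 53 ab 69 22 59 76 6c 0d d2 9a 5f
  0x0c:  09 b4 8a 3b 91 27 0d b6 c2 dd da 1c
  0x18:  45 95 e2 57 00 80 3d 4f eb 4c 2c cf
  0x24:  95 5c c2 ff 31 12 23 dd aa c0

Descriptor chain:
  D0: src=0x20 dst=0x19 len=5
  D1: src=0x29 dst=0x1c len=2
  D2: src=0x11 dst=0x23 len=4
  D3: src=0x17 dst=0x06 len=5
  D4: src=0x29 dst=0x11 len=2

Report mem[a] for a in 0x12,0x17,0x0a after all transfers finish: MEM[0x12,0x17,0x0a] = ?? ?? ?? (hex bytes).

#0 dst[0x19+5] := {0xeb,0x4c,0x2c,0xcf,0x95}
#1 dst[0x1c+2] := {0x12,0x23}
#2 dst[0x23+4] := {0x27,0x0d,0xb6,0xc2}
#3 dst[0x06+5] := {0x1c,0x45,0xeb,0x4c,0x2c}
#4 dst[0x11+2] := {0x12,0x23}
query mem[0x12]=0x23, mem[0x17]=0x1c, mem[0x0a]=0x2c

MEM[0x12,0x17,0x0a] = 23 1c 2c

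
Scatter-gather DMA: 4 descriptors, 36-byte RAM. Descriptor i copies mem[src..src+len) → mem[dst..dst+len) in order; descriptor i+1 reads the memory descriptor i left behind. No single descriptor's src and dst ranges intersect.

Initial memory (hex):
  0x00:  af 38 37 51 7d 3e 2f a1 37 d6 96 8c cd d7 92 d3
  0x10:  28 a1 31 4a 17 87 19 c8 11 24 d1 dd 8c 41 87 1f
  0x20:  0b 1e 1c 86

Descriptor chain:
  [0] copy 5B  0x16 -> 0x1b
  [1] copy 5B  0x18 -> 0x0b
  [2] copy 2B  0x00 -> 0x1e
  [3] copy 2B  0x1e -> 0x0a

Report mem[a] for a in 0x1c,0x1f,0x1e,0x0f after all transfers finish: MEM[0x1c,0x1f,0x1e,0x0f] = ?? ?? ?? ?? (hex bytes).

MEM[0x1c,0x1f,0x1e,0x0f] = c8 38 af c8

#0 dst[0x1b+5] := {0x19,0xc8,0x11,0x24,0xd1}
#1 dst[0x0b+5] := {0x11,0x24,0xd1,0x19,0xc8}
#2 dst[0x1e+2] := {0xaf,0x38}
#3 dst[0x0a+2] := {0xaf,0x38}
query mem[0x1c]=0xc8, mem[0x1f]=0x38, mem[0x1e]=0xaf, mem[0x0f]=0xc8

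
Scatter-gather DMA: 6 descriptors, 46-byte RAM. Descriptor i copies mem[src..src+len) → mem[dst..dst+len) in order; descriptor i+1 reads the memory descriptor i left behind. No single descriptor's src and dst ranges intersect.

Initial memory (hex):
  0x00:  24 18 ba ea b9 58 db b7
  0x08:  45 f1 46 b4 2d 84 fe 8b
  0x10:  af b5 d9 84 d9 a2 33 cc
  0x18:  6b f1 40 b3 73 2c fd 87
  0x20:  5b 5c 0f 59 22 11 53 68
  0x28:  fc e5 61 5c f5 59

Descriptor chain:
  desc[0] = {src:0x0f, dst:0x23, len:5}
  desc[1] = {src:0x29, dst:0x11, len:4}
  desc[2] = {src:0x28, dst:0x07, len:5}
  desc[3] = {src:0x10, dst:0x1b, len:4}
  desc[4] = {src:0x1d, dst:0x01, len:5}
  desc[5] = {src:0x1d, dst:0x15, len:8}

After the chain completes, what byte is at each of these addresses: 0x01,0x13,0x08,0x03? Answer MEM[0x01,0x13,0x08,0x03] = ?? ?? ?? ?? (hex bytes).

#0 dst[0x23+5] := {0x8b,0xaf,0xb5,0xd9,0x84}
#1 dst[0x11+4] := {0xe5,0x61,0x5c,0xf5}
#2 dst[0x07+5] := {0xfc,0xe5,0x61,0x5c,0xf5}
#3 dst[0x1b+4] := {0xaf,0xe5,0x61,0x5c}
#4 dst[0x01+5] := {0x61,0x5c,0x87,0x5b,0x5c}
#5 dst[0x15+8] := {0x61,0x5c,0x87,0x5b,0x5c,0x0f,0x8b,0xaf}
query mem[0x01]=0x61, mem[0x13]=0x5c, mem[0x08]=0xe5, mem[0x03]=0x87

MEM[0x01,0x13,0x08,0x03] = 61 5c e5 87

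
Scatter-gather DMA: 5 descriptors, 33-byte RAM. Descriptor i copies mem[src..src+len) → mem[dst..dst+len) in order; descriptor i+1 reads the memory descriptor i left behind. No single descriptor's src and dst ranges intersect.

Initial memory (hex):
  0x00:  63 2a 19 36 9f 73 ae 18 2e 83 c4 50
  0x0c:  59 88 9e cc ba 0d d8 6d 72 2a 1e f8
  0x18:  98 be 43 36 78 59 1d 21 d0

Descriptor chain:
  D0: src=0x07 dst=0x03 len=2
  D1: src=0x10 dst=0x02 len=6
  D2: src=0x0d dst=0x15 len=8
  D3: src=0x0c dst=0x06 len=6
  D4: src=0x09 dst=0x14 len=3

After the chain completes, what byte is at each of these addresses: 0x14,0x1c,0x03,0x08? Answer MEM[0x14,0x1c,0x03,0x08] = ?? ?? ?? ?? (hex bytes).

MEM[0x14,0x1c,0x03,0x08] = cc 72 0d 9e

[0] 0x07->0x03 len=2 : 18 2e
[1] 0x10->0x02 len=6 : ba 0d d8 6d 72 2a
[2] 0x0d->0x15 len=8 : 88 9e cc ba 0d d8 6d 72
[3] 0x0c->0x06 len=6 : 59 88 9e cc ba 0d
[4] 0x09->0x14 len=3 : cc ba 0d
query mem[0x14]=0xcc, mem[0x1c]=0x72, mem[0x03]=0x0d, mem[0x08]=0x9e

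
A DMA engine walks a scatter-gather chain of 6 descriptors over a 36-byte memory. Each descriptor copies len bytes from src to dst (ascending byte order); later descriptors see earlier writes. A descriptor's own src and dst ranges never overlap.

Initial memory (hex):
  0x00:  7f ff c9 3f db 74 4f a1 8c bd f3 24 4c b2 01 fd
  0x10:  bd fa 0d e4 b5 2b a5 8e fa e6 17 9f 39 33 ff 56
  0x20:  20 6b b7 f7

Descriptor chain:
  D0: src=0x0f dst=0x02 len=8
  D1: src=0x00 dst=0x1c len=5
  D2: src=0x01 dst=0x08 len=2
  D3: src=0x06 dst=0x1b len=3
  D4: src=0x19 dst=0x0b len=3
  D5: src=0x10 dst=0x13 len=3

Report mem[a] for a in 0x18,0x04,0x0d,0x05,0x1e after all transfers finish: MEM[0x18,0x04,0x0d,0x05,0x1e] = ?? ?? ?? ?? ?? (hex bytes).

MEM[0x18,0x04,0x0d,0x05,0x1e] = fa fa e4 0d fd

D0: mem[0x02..0x09] <- [fd bd fa 0d e4 b5 2b a5]
D1: mem[0x1c..0x20] <- [7f ff fd bd fa]
D2: mem[0x08..0x09] <- [ff fd]
D3: mem[0x1b..0x1d] <- [e4 b5 ff]
D4: mem[0x0b..0x0d] <- [e6 17 e4]
D5: mem[0x13..0x15] <- [bd fa 0d]
query mem[0x18]=0xfa, mem[0x04]=0xfa, mem[0x0d]=0xe4, mem[0x05]=0x0d, mem[0x1e]=0xfd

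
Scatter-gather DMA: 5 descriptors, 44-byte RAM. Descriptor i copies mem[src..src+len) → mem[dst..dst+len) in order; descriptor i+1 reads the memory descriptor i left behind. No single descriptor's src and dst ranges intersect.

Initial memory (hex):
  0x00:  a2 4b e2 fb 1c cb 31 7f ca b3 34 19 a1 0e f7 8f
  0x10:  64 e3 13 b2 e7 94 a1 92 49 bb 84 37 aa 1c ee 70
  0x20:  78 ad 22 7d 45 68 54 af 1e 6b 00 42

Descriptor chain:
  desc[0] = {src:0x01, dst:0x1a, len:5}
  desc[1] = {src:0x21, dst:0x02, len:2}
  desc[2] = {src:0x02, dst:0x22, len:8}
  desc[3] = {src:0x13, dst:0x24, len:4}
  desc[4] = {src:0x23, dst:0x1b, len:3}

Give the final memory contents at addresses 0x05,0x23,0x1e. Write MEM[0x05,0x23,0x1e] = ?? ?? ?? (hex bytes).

MEM[0x05,0x23,0x1e] = cb 22 cb

#0 dst[0x1a+5] := {0x4b,0xe2,0xfb,0x1c,0xcb}
#1 dst[0x02+2] := {0xad,0x22}
#2 dst[0x22+8] := {0xad,0x22,0x1c,0xcb,0x31,0x7f,0xca,0xb3}
#3 dst[0x24+4] := {0xb2,0xe7,0x94,0xa1}
#4 dst[0x1b+3] := {0x22,0xb2,0xe7}
query mem[0x05]=0xcb, mem[0x23]=0x22, mem[0x1e]=0xcb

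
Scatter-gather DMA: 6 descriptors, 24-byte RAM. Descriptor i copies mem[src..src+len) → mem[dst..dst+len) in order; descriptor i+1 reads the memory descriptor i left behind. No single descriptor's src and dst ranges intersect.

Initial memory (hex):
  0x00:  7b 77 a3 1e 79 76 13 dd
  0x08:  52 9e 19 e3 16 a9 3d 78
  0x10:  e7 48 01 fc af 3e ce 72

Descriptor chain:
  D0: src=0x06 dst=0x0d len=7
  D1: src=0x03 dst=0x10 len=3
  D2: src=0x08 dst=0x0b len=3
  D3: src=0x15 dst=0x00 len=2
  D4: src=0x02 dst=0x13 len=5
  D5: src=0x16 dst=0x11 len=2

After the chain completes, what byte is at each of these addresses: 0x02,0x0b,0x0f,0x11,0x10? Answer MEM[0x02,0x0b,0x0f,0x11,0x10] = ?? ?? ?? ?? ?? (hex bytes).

MEM[0x02,0x0b,0x0f,0x11,0x10] = a3 52 52 76 1e

D0: mem[0x0d..0x13] <- [13 dd 52 9e 19 e3 16]
D1: mem[0x10..0x12] <- [1e 79 76]
D2: mem[0x0b..0x0d] <- [52 9e 19]
D3: mem[0x00..0x01] <- [3e ce]
D4: mem[0x13..0x17] <- [a3 1e 79 76 13]
D5: mem[0x11..0x12] <- [76 13]
query mem[0x02]=0xa3, mem[0x0b]=0x52, mem[0x0f]=0x52, mem[0x11]=0x76, mem[0x10]=0x1e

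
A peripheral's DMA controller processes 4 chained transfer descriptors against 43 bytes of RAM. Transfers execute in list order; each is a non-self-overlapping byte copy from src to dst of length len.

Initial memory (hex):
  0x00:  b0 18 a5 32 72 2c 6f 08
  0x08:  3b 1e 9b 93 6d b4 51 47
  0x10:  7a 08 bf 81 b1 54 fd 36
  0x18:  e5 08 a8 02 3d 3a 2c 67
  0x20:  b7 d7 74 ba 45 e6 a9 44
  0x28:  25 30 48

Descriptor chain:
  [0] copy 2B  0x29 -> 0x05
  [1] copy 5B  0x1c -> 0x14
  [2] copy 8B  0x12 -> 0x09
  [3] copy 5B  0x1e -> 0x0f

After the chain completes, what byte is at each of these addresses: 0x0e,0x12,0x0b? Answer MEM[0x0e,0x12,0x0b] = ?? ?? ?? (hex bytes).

MEM[0x0e,0x12,0x0b] = 67 d7 3d

#0 dst[0x05+2] := {0x30,0x48}
#1 dst[0x14+5] := {0x3d,0x3a,0x2c,0x67,0xb7}
#2 dst[0x09+8] := {0xbf,0x81,0x3d,0x3a,0x2c,0x67,0xb7,0x08}
#3 dst[0x0f+5] := {0x2c,0x67,0xb7,0xd7,0x74}
query mem[0x0e]=0x67, mem[0x12]=0xd7, mem[0x0b]=0x3d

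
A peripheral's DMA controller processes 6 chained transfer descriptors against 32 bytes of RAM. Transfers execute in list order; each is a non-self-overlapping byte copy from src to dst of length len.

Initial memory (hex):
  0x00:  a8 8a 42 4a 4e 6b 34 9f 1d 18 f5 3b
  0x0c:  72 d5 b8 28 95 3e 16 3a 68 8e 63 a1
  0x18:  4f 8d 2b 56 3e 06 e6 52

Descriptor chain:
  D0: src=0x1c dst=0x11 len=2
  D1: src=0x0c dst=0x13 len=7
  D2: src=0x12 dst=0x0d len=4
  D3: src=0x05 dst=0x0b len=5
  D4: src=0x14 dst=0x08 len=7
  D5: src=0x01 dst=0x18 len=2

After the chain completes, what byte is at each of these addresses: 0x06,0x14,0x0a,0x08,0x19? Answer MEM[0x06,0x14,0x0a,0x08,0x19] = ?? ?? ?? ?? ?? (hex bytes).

MEM[0x06,0x14,0x0a,0x08,0x19] = 34 d5 28 d5 42

  after D0: wrote 2B at 0x11 = 3e06
  after D1: wrote 7B at 0x13 = 72d5b828953e06
  after D2: wrote 4B at 0x0d = 0672d5b8
  after D3: wrote 5B at 0x0b = 6b349f1d18
  after D4: wrote 7B at 0x08 = d5b828953e062b
  after D5: wrote 2B at 0x18 = 8a42
query mem[0x06]=0x34, mem[0x14]=0xd5, mem[0x0a]=0x28, mem[0x08]=0xd5, mem[0x19]=0x42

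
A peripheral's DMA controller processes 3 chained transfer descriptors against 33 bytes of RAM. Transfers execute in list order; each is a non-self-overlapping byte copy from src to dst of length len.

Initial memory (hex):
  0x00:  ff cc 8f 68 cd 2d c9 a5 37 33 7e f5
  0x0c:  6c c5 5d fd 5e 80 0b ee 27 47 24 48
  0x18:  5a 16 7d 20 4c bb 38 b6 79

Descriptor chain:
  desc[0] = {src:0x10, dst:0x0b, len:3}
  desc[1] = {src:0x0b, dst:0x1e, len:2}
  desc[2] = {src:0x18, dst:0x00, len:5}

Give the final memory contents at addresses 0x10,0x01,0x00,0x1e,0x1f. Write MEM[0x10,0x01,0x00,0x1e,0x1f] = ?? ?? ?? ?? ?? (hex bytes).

  after D0: wrote 3B at 0x0b = 5e800b
  after D1: wrote 2B at 0x1e = 5e80
  after D2: wrote 5B at 0x00 = 5a167d204c
query mem[0x10]=0x5e, mem[0x01]=0x16, mem[0x00]=0x5a, mem[0x1e]=0x5e, mem[0x1f]=0x80

MEM[0x10,0x01,0x00,0x1e,0x1f] = 5e 16 5a 5e 80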